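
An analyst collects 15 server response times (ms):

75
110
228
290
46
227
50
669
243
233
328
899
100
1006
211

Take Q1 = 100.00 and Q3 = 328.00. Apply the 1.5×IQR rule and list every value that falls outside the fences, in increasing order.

IQR = Q3 − Q1 = 328.00 − 100.00 = 228.00.
Lower fence = Q1 − 1.5·IQR = 100.00 − 342.00 = -242.00.
Upper fence = Q3 + 1.5·IQR = 328.00 + 342.00 = 670.00.
899 > 670.00 → outlier.
1006 > 670.00 → outlier.
All remaining values lie within [-242.00, 670.00].

899, 1006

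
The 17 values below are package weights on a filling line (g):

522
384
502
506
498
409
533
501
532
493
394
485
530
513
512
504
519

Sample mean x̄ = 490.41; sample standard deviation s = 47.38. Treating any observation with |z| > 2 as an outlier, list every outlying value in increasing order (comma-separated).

384, 394

Cutoffs at x̄ ± 2s: 490.41 ± 2·47.38 = [395.65, 585.17].
384: z = -2.25, |z| > 2 → outlier.
394: z = -2.03, |z| > 2 → outlier.
Every other value lies within [395.65, 585.17].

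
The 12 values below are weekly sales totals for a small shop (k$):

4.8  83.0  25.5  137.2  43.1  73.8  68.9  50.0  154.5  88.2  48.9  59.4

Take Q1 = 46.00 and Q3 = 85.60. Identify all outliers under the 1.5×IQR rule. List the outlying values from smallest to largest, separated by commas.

154.5

IQR = Q3 − Q1 = 85.60 − 46.00 = 39.60.
Lower fence = Q1 − 1.5·IQR = 46.00 − 59.40 = -13.40.
Upper fence = Q3 + 1.5·IQR = 85.60 + 59.40 = 145.00.
154.5 > 145.00 → outlier.
All remaining values lie within [-13.40, 145.00].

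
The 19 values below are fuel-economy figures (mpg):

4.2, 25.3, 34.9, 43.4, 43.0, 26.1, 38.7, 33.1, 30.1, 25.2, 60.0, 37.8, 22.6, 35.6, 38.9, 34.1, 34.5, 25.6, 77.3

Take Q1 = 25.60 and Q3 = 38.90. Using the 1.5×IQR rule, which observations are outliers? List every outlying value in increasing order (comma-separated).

IQR = Q3 − Q1 = 38.90 − 25.60 = 13.30.
Lower fence = Q1 − 1.5·IQR = 25.60 − 19.95 = 5.65.
Upper fence = Q3 + 1.5·IQR = 38.90 + 19.95 = 58.85.
4.2 < 5.65 → outlier.
60.0 > 58.85 → outlier.
77.3 > 58.85 → outlier.
All remaining values lie within [5.65, 58.85].

4.2, 60.0, 77.3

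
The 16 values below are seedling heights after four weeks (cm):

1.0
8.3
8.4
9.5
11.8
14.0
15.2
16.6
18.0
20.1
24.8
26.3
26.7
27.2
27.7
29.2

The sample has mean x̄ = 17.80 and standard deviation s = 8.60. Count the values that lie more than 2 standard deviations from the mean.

Cutoffs: x̄ ± 2s = [0.60, 35.00].
Every value lies within the cutoffs.

0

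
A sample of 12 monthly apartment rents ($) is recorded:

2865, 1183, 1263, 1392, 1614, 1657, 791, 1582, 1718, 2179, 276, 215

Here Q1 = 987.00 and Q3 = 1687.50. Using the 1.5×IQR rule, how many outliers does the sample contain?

IQR = 700.50; fences at 987.00 − 1050.75 = -63.75 and 1687.50 + 1050.75 = 2738.25.
Outside the cutoffs: 2865.

1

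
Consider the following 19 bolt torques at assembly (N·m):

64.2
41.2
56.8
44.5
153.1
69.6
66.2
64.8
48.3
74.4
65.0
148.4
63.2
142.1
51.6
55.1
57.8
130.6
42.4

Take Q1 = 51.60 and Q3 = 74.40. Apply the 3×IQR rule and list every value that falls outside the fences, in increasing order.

148.4, 153.1

IQR = Q3 − Q1 = 74.40 − 51.60 = 22.80.
Lower fence = Q1 − 3·IQR = 51.60 − 68.40 = -16.80.
Upper fence = Q3 + 3·IQR = 74.40 + 68.40 = 142.80.
148.4 > 142.80 → outlier.
153.1 > 142.80 → outlier.
All remaining values lie within [-16.80, 142.80].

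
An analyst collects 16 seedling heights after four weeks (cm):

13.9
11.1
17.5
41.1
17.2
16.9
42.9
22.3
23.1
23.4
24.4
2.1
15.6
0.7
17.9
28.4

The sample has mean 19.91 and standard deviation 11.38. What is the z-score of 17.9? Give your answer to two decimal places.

-0.18

z = (17.9 − 19.91) / 11.38 = -0.18.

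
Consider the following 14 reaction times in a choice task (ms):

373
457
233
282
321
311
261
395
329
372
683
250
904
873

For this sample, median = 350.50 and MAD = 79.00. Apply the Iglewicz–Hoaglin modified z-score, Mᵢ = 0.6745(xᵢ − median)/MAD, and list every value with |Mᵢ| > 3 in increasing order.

|Mᵢ| > 3 ⇔ |xᵢ − 350.50| > 3·79.00/0.6745 = 351.37.
So outliers lie outside [-0.87, 701.87].
873: M = 4.46 → outlier.
904: M = 4.73 → outlier.

873, 904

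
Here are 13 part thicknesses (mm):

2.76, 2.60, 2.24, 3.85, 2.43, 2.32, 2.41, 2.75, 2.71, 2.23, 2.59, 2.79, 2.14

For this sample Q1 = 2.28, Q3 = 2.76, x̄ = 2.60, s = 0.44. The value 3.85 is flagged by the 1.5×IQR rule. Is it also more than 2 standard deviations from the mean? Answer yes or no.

yes

z = (3.85 − 2.60) / 0.44 = 2.84.
|z| = 2.84 > 2.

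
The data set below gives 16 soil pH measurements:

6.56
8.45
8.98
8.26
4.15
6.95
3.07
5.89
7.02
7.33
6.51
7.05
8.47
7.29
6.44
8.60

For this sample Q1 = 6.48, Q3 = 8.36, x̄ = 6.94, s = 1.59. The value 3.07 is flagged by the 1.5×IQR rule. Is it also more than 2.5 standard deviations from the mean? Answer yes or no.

no

z = (3.07 − 6.94) / 1.59 = -2.43.
|z| = 2.43 ≤ 2.5.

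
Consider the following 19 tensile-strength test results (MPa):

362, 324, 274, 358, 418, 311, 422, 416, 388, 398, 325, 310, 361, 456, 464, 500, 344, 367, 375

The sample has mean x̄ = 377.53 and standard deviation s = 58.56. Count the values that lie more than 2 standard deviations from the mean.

1

Cutoffs: x̄ ± 2s = [260.41, 494.65].
Outside the cutoffs: 500.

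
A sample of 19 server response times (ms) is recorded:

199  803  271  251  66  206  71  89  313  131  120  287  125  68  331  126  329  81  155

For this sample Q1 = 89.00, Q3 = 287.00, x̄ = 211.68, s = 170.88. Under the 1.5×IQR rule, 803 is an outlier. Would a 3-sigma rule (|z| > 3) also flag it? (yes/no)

z = (803 − 211.68) / 170.88 = 3.46.
|z| = 3.46 > 3.

yes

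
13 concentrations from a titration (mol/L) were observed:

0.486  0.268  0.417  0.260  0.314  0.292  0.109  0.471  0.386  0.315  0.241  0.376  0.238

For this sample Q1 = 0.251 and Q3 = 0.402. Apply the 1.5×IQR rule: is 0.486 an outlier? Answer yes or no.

IQR = Q3 − Q1 = 0.402 − 0.251 = 0.151.
Lower fence = Q1 − 1.5·IQR = 0.251 − 0.2265 = 0.0245.
Upper fence = Q3 + 1.5·IQR = 0.402 + 0.2265 = 0.6285.
0.486 lies within [0.0245, 0.6285].

no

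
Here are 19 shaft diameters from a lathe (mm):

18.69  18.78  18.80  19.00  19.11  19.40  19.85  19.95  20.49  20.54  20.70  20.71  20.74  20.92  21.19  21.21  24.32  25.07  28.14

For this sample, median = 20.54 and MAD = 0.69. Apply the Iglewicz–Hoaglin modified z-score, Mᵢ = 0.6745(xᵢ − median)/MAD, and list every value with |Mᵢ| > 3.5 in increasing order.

24.32, 25.07, 28.14

|Mᵢ| > 3.5 ⇔ |xᵢ − 20.54| > 3.5·0.69/0.6745 = 3.58.
So outliers lie outside [16.96, 24.12].
24.32: M = 3.70 → outlier.
25.07: M = 4.43 → outlier.
28.14: M = 7.43 → outlier.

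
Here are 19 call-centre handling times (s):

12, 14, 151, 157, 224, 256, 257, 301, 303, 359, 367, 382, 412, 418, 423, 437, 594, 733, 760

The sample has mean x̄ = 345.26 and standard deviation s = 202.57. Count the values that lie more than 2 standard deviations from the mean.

Cutoffs: x̄ ± 2s = [-59.88, 750.40].
Outside the cutoffs: 760.

1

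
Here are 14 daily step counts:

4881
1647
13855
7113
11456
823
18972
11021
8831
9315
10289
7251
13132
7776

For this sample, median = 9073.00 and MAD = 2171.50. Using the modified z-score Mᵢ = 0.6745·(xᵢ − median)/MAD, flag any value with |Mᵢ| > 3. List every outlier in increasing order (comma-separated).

18972

|Mᵢ| > 3 ⇔ |xᵢ − 9073.00| > 3·2171.50/0.6745 = 9658.27.
So outliers lie outside [-585.27, 18731.27].
18972: M = 3.07 → outlier.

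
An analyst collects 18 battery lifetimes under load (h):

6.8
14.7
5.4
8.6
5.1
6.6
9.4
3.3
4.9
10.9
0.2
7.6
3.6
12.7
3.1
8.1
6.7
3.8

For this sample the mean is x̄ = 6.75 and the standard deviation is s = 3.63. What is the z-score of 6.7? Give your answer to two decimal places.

z = (6.7 − 6.75) / 3.63 = -0.01.

-0.01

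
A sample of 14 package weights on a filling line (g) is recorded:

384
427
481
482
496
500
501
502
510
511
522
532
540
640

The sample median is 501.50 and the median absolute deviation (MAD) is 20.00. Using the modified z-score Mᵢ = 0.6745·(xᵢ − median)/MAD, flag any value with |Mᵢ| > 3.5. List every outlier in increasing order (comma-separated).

384, 640

|Mᵢ| > 3.5 ⇔ |xᵢ − 501.50| > 3.5·20.00/0.6745 = 103.78.
So outliers lie outside [397.72, 605.28].
384: M = -3.96 → outlier.
640: M = 4.67 → outlier.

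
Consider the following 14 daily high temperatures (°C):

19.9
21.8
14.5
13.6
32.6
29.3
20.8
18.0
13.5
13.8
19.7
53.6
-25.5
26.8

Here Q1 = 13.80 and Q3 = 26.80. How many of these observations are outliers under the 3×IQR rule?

1

IQR = 13.00; fences at 13.80 − 39.00 = -25.20 and 26.80 + 39.00 = 65.80.
Outside the cutoffs: -25.5.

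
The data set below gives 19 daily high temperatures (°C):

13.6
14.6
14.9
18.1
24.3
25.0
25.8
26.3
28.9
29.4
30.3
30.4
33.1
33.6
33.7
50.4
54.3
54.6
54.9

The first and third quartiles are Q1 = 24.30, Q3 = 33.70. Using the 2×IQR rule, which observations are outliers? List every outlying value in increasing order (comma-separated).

IQR = Q3 − Q1 = 33.70 − 24.30 = 9.40.
Lower fence = Q1 − 2·IQR = 24.30 − 18.80 = 5.50.
Upper fence = Q3 + 2·IQR = 33.70 + 18.80 = 52.50.
54.3 > 52.50 → outlier.
54.6 > 52.50 → outlier.
54.9 > 52.50 → outlier.
All remaining values lie within [5.50, 52.50].

54.3, 54.6, 54.9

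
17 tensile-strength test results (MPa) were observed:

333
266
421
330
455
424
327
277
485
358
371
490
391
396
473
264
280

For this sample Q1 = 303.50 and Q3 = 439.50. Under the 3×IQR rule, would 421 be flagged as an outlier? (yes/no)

IQR = Q3 − Q1 = 439.50 − 303.50 = 136.00.
Lower fence = Q1 − 3·IQR = 303.50 − 408.00 = -104.50.
Upper fence = Q3 + 3·IQR = 439.50 + 408.00 = 847.50.
421 lies within [-104.50, 847.50].

no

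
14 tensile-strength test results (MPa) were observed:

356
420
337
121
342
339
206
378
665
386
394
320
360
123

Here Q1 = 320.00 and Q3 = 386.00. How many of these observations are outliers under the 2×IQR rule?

IQR = 66.00; fences at 320.00 − 132.00 = 188.00 and 386.00 + 132.00 = 518.00.
Outside the cutoffs: 121, 123, 665.

3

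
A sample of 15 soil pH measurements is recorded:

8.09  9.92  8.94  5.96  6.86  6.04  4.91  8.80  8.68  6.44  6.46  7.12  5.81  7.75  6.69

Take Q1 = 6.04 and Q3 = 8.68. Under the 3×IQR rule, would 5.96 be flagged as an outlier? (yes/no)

IQR = Q3 − Q1 = 8.68 − 6.04 = 2.64.
Lower fence = Q1 − 3·IQR = 6.04 − 7.92 = -1.88.
Upper fence = Q3 + 3·IQR = 8.68 + 7.92 = 16.60.
5.96 lies within [-1.88, 16.60].

no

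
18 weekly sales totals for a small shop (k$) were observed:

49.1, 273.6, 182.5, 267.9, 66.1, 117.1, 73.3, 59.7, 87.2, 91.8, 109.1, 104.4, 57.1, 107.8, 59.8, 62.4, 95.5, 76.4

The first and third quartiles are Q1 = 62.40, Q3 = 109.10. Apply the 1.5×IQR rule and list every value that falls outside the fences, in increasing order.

IQR = Q3 − Q1 = 109.10 − 62.40 = 46.70.
Lower fence = Q1 − 1.5·IQR = 62.40 − 70.05 = -7.65.
Upper fence = Q3 + 1.5·IQR = 109.10 + 70.05 = 179.15.
182.5 > 179.15 → outlier.
267.9 > 179.15 → outlier.
273.6 > 179.15 → outlier.
All remaining values lie within [-7.65, 179.15].

182.5, 267.9, 273.6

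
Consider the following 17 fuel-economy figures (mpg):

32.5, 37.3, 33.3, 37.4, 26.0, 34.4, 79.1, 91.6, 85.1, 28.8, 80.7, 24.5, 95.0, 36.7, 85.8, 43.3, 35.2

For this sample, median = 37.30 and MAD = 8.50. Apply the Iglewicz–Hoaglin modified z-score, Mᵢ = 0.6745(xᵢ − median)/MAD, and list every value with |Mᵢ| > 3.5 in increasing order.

85.1, 85.8, 91.6, 95.0

|Mᵢ| > 3.5 ⇔ |xᵢ − 37.30| > 3.5·8.50/0.6745 = 44.11.
So outliers lie outside [-6.81, 81.41].
85.1: M = 3.79 → outlier.
85.8: M = 3.85 → outlier.
91.6: M = 4.31 → outlier.
95.0: M = 4.58 → outlier.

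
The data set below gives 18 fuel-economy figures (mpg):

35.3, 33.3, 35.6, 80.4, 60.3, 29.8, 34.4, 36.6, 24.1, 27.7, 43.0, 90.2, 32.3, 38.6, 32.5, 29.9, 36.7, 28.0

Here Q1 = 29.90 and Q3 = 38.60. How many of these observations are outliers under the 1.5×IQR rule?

3

IQR = 8.70; fences at 29.90 − 13.05 = 16.85 and 38.60 + 13.05 = 51.65.
Outside the cutoffs: 60.3, 80.4, 90.2.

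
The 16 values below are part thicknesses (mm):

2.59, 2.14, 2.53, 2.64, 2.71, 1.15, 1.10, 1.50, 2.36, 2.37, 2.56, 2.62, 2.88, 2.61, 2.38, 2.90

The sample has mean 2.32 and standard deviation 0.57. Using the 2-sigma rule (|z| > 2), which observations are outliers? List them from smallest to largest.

Cutoffs at x̄ ± 2s: 2.32 ± 2·0.57 = [1.18, 3.46].
1.10: z = -2.14, |z| > 2 → outlier.
1.15: z = -2.05, |z| > 2 → outlier.
Every other value lies within [1.18, 3.46].

1.10, 1.15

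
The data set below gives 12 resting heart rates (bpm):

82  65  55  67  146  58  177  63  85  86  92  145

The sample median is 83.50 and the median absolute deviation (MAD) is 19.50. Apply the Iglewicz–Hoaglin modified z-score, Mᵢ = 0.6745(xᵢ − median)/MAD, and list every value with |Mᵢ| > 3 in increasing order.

|Mᵢ| > 3 ⇔ |xᵢ − 83.50| > 3·19.50/0.6745 = 86.73.
So outliers lie outside [-3.23, 170.23].
177: M = 3.23 → outlier.

177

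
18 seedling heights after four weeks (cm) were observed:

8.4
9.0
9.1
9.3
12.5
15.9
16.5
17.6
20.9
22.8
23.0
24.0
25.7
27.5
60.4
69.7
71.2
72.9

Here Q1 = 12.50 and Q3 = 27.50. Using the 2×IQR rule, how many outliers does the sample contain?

4

IQR = 15.00; fences at 12.50 − 30.00 = -17.50 and 27.50 + 30.00 = 57.50.
Outside the cutoffs: 60.4, 69.7, 71.2, 72.9.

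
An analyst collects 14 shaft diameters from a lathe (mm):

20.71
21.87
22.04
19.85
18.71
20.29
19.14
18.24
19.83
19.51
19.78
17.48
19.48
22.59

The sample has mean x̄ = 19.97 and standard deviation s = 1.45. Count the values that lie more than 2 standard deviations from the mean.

0

Cutoffs: x̄ ± 2s = [17.07, 22.87].
Every value lies within the cutoffs.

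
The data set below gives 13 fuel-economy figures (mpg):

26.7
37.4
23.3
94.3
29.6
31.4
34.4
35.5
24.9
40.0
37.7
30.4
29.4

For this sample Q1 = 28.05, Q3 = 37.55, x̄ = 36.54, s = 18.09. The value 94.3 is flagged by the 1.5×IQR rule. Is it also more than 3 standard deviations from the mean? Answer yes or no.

yes

z = (94.3 − 36.54) / 18.09 = 3.19.
|z| = 3.19 > 3.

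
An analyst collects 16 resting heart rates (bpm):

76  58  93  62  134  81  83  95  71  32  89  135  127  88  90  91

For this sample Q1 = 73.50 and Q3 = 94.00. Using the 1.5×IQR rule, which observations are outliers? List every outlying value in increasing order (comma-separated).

32, 127, 134, 135

IQR = Q3 − Q1 = 94.00 − 73.50 = 20.50.
Lower fence = Q1 − 1.5·IQR = 73.50 − 30.75 = 42.75.
Upper fence = Q3 + 1.5·IQR = 94.00 + 30.75 = 124.75.
32 < 42.75 → outlier.
127 > 124.75 → outlier.
134 > 124.75 → outlier.
135 > 124.75 → outlier.
All remaining values lie within [42.75, 124.75].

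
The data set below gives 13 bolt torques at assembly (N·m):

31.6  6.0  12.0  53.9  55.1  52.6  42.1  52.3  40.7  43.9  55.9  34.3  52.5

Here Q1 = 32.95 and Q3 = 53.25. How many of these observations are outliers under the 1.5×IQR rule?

IQR = 20.30; fences at 32.95 − 30.45 = 2.50 and 53.25 + 30.45 = 83.70.
Every value lies within the cutoffs.

0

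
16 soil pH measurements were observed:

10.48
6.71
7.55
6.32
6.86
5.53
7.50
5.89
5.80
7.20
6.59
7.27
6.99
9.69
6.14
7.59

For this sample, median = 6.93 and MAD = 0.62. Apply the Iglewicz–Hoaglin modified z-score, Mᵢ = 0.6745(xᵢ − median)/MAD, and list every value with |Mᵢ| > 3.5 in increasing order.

|Mᵢ| > 3.5 ⇔ |xᵢ − 6.93| > 3.5·0.62/0.6745 = 3.22.
So outliers lie outside [3.71, 10.15].
10.48: M = 3.86 → outlier.

10.48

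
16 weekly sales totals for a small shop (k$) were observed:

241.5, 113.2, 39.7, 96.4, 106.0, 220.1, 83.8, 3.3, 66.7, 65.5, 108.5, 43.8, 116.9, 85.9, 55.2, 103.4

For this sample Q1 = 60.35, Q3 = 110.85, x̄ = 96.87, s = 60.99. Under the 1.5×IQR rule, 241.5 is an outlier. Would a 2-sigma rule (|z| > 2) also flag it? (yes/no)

z = (241.5 − 96.87) / 60.99 = 2.37.
|z| = 2.37 > 2.

yes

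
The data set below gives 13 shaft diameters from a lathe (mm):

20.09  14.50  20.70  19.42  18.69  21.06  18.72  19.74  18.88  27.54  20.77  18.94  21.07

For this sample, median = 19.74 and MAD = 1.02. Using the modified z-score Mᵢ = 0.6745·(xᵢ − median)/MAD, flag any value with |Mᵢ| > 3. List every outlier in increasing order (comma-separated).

|Mᵢ| > 3 ⇔ |xᵢ − 19.74| > 3·1.02/0.6745 = 4.54.
So outliers lie outside [15.20, 24.28].
14.50: M = -3.47 → outlier.
27.54: M = 5.16 → outlier.

14.50, 27.54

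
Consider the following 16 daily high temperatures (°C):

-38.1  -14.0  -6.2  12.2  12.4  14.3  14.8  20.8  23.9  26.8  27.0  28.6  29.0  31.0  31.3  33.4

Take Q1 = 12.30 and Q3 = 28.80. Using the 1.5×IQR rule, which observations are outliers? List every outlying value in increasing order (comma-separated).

IQR = Q3 − Q1 = 28.80 − 12.30 = 16.50.
Lower fence = Q1 − 1.5·IQR = 12.30 − 24.75 = -12.45.
Upper fence = Q3 + 1.5·IQR = 28.80 + 24.75 = 53.55.
-38.1 < -12.45 → outlier.
-14.0 < -12.45 → outlier.
All remaining values lie within [-12.45, 53.55].

-38.1, -14.0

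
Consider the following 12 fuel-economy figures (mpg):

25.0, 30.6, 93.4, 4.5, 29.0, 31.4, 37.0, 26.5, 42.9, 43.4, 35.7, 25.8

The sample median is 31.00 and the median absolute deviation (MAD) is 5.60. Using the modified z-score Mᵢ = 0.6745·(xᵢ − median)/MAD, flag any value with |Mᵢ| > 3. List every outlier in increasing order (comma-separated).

4.5, 93.4

|Mᵢ| > 3 ⇔ |xᵢ − 31.00| > 3·5.60/0.6745 = 24.91.
So outliers lie outside [6.09, 55.91].
4.5: M = -3.19 → outlier.
93.4: M = 7.52 → outlier.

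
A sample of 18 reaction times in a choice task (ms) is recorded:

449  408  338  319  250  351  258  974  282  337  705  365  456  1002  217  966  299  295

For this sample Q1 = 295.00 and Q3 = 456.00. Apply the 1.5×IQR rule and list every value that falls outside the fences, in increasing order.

705, 966, 974, 1002

IQR = Q3 − Q1 = 456.00 − 295.00 = 161.00.
Lower fence = Q1 − 1.5·IQR = 295.00 − 241.50 = 53.50.
Upper fence = Q3 + 1.5·IQR = 456.00 + 241.50 = 697.50.
705 > 697.50 → outlier.
966 > 697.50 → outlier.
974 > 697.50 → outlier.
1002 > 697.50 → outlier.
All remaining values lie within [53.50, 697.50].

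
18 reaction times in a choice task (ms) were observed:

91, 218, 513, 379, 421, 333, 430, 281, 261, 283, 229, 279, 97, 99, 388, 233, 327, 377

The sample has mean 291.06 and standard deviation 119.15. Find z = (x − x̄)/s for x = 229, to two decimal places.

z = (229 − 291.06) / 119.15 = -0.52.

-0.52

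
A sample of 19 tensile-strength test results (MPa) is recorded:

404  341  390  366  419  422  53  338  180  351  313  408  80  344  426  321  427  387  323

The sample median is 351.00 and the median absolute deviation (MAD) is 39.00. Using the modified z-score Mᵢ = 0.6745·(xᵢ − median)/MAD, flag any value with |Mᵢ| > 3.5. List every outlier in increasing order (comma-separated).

53, 80

|Mᵢ| > 3.5 ⇔ |xᵢ − 351.00| > 3.5·39.00/0.6745 = 202.37.
So outliers lie outside [148.63, 553.37].
53: M = -5.15 → outlier.
80: M = -4.69 → outlier.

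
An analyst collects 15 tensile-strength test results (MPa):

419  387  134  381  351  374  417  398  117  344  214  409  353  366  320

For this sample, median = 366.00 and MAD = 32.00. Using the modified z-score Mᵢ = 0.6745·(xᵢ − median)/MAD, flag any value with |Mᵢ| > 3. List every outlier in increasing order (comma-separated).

|Mᵢ| > 3 ⇔ |xᵢ − 366.00| > 3·32.00/0.6745 = 142.33.
So outliers lie outside [223.67, 508.33].
117: M = -5.25 → outlier.
134: M = -4.89 → outlier.
214: M = -3.20 → outlier.

117, 134, 214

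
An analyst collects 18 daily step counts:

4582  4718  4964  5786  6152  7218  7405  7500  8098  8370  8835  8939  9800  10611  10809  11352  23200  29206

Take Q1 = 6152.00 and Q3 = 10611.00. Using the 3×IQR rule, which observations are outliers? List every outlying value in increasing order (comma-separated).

29206

IQR = Q3 − Q1 = 10611.00 − 6152.00 = 4459.00.
Lower fence = Q1 − 3·IQR = 6152.00 − 13377.00 = -7225.00.
Upper fence = Q3 + 3·IQR = 10611.00 + 13377.00 = 23988.00.
29206 > 23988.00 → outlier.
All remaining values lie within [-7225.00, 23988.00].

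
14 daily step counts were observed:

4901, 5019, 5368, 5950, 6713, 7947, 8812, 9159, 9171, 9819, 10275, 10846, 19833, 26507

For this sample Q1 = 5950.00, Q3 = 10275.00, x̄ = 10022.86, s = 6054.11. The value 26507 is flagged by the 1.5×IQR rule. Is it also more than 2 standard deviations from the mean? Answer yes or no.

yes

z = (26507 − 10022.86) / 6054.11 = 2.72.
|z| = 2.72 > 2.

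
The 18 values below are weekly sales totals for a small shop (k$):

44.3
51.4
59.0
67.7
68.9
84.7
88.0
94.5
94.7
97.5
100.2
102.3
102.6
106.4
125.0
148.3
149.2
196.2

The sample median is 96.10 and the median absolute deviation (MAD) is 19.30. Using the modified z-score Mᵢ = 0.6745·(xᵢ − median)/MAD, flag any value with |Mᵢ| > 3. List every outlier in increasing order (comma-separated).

196.2

|Mᵢ| > 3 ⇔ |xᵢ − 96.10| > 3·19.30/0.6745 = 85.84.
So outliers lie outside [10.26, 181.94].
196.2: M = 3.50 → outlier.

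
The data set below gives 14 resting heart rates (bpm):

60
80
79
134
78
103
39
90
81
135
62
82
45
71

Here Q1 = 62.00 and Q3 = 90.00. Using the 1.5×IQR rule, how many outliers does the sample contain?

IQR = 28.00; fences at 62.00 − 42.00 = 20.00 and 90.00 + 42.00 = 132.00.
Outside the cutoffs: 134, 135.

2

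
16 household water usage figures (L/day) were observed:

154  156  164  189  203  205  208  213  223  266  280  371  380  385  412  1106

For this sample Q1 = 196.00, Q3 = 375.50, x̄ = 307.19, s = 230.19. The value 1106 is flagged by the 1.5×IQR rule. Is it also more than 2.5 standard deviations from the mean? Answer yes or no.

yes

z = (1106 − 307.19) / 230.19 = 3.47.
|z| = 3.47 > 2.5.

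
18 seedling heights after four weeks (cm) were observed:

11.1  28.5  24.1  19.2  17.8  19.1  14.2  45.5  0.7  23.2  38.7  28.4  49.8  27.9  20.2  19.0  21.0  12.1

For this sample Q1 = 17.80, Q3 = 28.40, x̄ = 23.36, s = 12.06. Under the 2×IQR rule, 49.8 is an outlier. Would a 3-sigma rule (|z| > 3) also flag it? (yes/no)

z = (49.8 − 23.36) / 12.06 = 2.19.
|z| = 2.19 ≤ 3.

no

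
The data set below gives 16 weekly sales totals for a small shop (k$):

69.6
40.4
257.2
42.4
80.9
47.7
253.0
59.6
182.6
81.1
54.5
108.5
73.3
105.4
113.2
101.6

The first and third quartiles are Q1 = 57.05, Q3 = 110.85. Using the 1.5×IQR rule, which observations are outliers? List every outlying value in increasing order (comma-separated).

IQR = Q3 − Q1 = 110.85 − 57.05 = 53.80.
Lower fence = Q1 − 1.5·IQR = 57.05 − 80.70 = -23.65.
Upper fence = Q3 + 1.5·IQR = 110.85 + 80.70 = 191.55.
253.0 > 191.55 → outlier.
257.2 > 191.55 → outlier.
All remaining values lie within [-23.65, 191.55].

253.0, 257.2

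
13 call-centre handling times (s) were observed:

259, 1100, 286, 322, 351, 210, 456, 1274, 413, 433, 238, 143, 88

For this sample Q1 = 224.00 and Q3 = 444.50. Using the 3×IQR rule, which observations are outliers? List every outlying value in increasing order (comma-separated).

1274

IQR = Q3 − Q1 = 444.50 − 224.00 = 220.50.
Lower fence = Q1 − 3·IQR = 224.00 − 661.50 = -437.50.
Upper fence = Q3 + 3·IQR = 444.50 + 661.50 = 1106.00.
1274 > 1106.00 → outlier.
All remaining values lie within [-437.50, 1106.00].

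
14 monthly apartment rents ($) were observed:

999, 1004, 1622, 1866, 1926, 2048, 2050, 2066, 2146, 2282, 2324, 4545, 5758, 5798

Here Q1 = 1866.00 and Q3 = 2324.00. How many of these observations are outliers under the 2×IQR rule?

3

IQR = 458.00; fences at 1866.00 − 916.00 = 950.00 and 2324.00 + 916.00 = 3240.00.
Outside the cutoffs: 4545, 5758, 5798.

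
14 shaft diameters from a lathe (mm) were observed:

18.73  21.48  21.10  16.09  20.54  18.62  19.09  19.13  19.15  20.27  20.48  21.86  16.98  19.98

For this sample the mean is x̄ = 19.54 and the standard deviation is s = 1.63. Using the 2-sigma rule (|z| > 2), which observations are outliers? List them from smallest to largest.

Cutoffs at x̄ ± 2s: 19.54 ± 2·1.63 = [16.28, 22.80].
16.09: z = -2.12, |z| > 2 → outlier.
Every other value lies within [16.28, 22.80].

16.09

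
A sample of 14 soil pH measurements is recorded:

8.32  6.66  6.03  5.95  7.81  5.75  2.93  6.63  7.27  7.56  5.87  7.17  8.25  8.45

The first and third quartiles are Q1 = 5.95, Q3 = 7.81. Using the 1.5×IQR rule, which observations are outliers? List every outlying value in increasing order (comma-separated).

IQR = Q3 − Q1 = 7.81 − 5.95 = 1.86.
Lower fence = Q1 − 1.5·IQR = 5.95 − 2.79 = 3.16.
Upper fence = Q3 + 1.5·IQR = 7.81 + 2.79 = 10.60.
2.93 < 3.16 → outlier.
All remaining values lie within [3.16, 10.60].

2.93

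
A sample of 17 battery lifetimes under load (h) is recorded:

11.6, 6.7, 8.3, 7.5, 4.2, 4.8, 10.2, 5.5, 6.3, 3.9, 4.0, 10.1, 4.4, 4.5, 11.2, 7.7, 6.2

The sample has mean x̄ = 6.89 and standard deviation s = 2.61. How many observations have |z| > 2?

Cutoffs: x̄ ± 2s = [1.67, 12.11].
Every value lies within the cutoffs.

0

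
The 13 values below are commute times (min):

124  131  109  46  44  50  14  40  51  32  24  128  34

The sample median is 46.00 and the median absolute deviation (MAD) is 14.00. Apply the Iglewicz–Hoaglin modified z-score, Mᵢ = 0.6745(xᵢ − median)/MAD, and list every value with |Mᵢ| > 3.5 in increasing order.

124, 128, 131

|Mᵢ| > 3.5 ⇔ |xᵢ − 46.00| > 3.5·14.00/0.6745 = 72.65.
So outliers lie outside [-26.65, 118.65].
124: M = 3.76 → outlier.
128: M = 3.95 → outlier.
131: M = 4.10 → outlier.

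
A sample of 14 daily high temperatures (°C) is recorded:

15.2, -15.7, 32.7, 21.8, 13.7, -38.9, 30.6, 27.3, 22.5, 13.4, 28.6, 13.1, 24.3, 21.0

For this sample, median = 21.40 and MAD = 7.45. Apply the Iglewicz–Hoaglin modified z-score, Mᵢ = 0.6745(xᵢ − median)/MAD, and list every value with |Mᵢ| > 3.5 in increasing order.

|Mᵢ| > 3.5 ⇔ |xᵢ − 21.40| > 3.5·7.45/0.6745 = 38.66.
So outliers lie outside [-17.26, 60.06].
-38.9: M = -5.46 → outlier.

-38.9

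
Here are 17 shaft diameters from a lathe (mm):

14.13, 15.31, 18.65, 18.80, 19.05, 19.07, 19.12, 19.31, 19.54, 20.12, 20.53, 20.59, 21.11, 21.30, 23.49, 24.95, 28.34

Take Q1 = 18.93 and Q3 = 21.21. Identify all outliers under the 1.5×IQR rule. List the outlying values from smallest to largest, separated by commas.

14.13, 15.31, 24.95, 28.34

IQR = Q3 − Q1 = 21.21 − 18.93 = 2.28.
Lower fence = Q1 − 1.5·IQR = 18.93 − 3.42 = 15.51.
Upper fence = Q3 + 1.5·IQR = 21.21 + 3.42 = 24.63.
14.13 < 15.51 → outlier.
15.31 < 15.51 → outlier.
24.95 > 24.63 → outlier.
28.34 > 24.63 → outlier.
All remaining values lie within [15.51, 24.63].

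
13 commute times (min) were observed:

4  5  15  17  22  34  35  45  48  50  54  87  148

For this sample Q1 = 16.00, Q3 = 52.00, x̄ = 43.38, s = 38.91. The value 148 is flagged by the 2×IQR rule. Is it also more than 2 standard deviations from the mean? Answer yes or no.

yes

z = (148 − 43.38) / 38.91 = 2.69.
|z| = 2.69 > 2.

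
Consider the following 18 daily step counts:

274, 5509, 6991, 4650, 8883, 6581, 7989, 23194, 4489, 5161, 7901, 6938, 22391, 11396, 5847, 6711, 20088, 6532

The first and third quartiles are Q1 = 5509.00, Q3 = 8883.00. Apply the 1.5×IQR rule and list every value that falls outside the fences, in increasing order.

IQR = Q3 − Q1 = 8883.00 − 5509.00 = 3374.00.
Lower fence = Q1 − 1.5·IQR = 5509.00 − 5061.00 = 448.00.
Upper fence = Q3 + 1.5·IQR = 8883.00 + 5061.00 = 13944.00.
274 < 448.00 → outlier.
20088 > 13944.00 → outlier.
22391 > 13944.00 → outlier.
23194 > 13944.00 → outlier.
All remaining values lie within [448.00, 13944.00].

274, 20088, 22391, 23194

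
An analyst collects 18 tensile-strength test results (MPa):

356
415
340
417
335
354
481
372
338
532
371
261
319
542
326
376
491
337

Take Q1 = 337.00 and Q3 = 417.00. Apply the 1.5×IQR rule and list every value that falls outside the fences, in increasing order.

542

IQR = Q3 − Q1 = 417.00 − 337.00 = 80.00.
Lower fence = Q1 − 1.5·IQR = 337.00 − 120.00 = 217.00.
Upper fence = Q3 + 1.5·IQR = 417.00 + 120.00 = 537.00.
542 > 537.00 → outlier.
All remaining values lie within [217.00, 537.00].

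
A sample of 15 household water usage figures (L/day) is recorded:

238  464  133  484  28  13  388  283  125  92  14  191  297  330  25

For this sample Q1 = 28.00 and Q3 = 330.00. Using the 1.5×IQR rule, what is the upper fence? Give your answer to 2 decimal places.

783.00

IQR = Q3 − Q1 = 330.00 − 28.00 = 302.00.
Lower fence = Q1 − 1.5·IQR = 28.00 − 453.00 = -425.00.
Upper fence = Q3 + 1.5·IQR = 330.00 + 453.00 = 783.00.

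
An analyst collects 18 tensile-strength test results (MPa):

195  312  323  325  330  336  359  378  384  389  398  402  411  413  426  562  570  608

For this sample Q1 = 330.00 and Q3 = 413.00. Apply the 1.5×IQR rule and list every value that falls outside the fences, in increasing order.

IQR = Q3 − Q1 = 413.00 − 330.00 = 83.00.
Lower fence = Q1 − 1.5·IQR = 330.00 − 124.50 = 205.50.
Upper fence = Q3 + 1.5·IQR = 413.00 + 124.50 = 537.50.
195 < 205.50 → outlier.
562 > 537.50 → outlier.
570 > 537.50 → outlier.
608 > 537.50 → outlier.
All remaining values lie within [205.50, 537.50].

195, 562, 570, 608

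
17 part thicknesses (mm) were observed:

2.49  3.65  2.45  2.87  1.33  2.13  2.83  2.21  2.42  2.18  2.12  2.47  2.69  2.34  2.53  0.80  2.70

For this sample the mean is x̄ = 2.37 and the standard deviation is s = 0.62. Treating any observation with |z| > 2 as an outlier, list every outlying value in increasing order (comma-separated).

0.80, 3.65

Cutoffs at x̄ ± 2s: 2.37 ± 2·0.62 = [1.13, 3.61].
0.80: z = -2.53, |z| > 2 → outlier.
3.65: z = 2.06, |z| > 2 → outlier.
Every other value lies within [1.13, 3.61].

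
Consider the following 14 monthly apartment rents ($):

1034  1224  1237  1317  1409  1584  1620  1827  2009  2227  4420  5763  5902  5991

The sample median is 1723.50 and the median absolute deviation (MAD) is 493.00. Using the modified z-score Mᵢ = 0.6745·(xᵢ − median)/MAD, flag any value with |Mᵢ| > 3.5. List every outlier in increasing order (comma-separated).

4420, 5763, 5902, 5991

|Mᵢ| > 3.5 ⇔ |xᵢ − 1723.50| > 3.5·493.00/0.6745 = 2558.19.
So outliers lie outside [-834.69, 4281.69].
4420: M = 3.69 → outlier.
5763: M = 5.53 → outlier.
5902: M = 5.72 → outlier.
5991: M = 5.84 → outlier.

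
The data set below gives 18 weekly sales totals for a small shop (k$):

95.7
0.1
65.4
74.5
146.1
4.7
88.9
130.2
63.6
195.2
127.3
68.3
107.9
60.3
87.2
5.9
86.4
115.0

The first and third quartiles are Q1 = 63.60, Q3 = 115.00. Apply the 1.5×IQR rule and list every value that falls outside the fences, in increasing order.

195.2

IQR = Q3 − Q1 = 115.00 − 63.60 = 51.40.
Lower fence = Q1 − 1.5·IQR = 63.60 − 77.10 = -13.50.
Upper fence = Q3 + 1.5·IQR = 115.00 + 77.10 = 192.10.
195.2 > 192.10 → outlier.
All remaining values lie within [-13.50, 192.10].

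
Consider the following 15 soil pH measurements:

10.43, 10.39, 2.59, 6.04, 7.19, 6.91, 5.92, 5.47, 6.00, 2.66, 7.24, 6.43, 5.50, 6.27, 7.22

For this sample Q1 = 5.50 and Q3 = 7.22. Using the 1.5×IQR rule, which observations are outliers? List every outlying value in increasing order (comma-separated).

2.59, 2.66, 10.39, 10.43

IQR = Q3 − Q1 = 7.22 − 5.50 = 1.72.
Lower fence = Q1 − 1.5·IQR = 5.50 − 2.58 = 2.92.
Upper fence = Q3 + 1.5·IQR = 7.22 + 2.58 = 9.80.
2.59 < 2.92 → outlier.
2.66 < 2.92 → outlier.
10.39 > 9.80 → outlier.
10.43 > 9.80 → outlier.
All remaining values lie within [2.92, 9.80].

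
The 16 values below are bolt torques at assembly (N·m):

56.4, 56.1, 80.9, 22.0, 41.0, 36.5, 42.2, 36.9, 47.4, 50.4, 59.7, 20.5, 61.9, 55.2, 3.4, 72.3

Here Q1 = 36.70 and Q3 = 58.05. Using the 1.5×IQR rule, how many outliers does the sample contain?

1

IQR = 21.35; fences at 36.70 − 32.025 = 4.675 and 58.05 + 32.025 = 90.075.
Outside the cutoffs: 3.4.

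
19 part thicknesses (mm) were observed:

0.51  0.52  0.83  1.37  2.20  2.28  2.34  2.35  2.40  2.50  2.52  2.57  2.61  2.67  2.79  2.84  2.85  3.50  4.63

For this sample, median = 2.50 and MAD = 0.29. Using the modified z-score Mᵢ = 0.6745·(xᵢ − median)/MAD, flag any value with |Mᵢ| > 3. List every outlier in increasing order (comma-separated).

|Mᵢ| > 3 ⇔ |xᵢ − 2.50| > 3·0.29/0.6745 = 1.29.
So outliers lie outside [1.21, 3.79].
0.51: M = -4.63 → outlier.
0.52: M = -4.61 → outlier.
0.83: M = -3.88 → outlier.
4.63: M = 4.95 → outlier.

0.51, 0.52, 0.83, 4.63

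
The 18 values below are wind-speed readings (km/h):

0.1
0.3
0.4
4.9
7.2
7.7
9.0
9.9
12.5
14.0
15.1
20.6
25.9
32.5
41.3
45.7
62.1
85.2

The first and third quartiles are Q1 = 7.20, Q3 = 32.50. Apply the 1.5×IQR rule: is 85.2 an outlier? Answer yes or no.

IQR = Q3 − Q1 = 32.50 − 7.20 = 25.30.
Lower fence = Q1 − 1.5·IQR = 7.20 − 37.95 = -30.75.
Upper fence = Q3 + 1.5·IQR = 32.50 + 37.95 = 70.45.
85.2 lies above the upper fence.

yes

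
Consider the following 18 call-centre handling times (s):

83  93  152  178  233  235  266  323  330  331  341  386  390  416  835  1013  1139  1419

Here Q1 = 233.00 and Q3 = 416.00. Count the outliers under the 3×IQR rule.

IQR = 183.00; fences at 233.00 − 549.00 = -316.00 and 416.00 + 549.00 = 965.00.
Outside the cutoffs: 1013, 1139, 1419.

3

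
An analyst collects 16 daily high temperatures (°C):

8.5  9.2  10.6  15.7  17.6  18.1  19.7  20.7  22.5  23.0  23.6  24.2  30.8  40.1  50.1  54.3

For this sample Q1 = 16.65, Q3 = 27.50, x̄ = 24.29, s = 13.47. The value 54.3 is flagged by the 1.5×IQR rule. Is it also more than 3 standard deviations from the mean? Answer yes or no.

z = (54.3 − 24.29) / 13.47 = 2.23.
|z| = 2.23 ≤ 3.

no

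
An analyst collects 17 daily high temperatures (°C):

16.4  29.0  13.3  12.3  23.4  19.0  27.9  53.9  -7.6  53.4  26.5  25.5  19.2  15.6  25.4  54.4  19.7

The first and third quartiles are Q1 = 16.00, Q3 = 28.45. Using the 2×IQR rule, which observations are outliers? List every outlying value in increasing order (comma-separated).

IQR = Q3 − Q1 = 28.45 − 16.00 = 12.45.
Lower fence = Q1 − 2·IQR = 16.00 − 24.90 = -8.90.
Upper fence = Q3 + 2·IQR = 28.45 + 24.90 = 53.35.
53.4 > 53.35 → outlier.
53.9 > 53.35 → outlier.
54.4 > 53.35 → outlier.
All remaining values lie within [-8.90, 53.35].

53.4, 53.9, 54.4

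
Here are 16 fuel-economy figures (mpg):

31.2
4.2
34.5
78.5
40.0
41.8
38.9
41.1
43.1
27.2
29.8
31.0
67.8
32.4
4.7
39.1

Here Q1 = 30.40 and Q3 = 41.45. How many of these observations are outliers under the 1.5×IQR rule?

IQR = 11.05; fences at 30.40 − 16.575 = 13.825 and 41.45 + 16.575 = 58.025.
Outside the cutoffs: 4.2, 4.7, 67.8, 78.5.

4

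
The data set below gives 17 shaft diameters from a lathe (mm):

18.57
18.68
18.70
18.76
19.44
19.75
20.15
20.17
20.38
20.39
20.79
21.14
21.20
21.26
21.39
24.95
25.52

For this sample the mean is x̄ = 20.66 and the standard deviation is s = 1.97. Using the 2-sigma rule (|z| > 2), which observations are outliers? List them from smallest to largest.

24.95, 25.52

Cutoffs at x̄ ± 2s: 20.66 ± 2·1.97 = [16.72, 24.60].
24.95: z = 2.18, |z| > 2 → outlier.
25.52: z = 2.47, |z| > 2 → outlier.
Every other value lies within [16.72, 24.60].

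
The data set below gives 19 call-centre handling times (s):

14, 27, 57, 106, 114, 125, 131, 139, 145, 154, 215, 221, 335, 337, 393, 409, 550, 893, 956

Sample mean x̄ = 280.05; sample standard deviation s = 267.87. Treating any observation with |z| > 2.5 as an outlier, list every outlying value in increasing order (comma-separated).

956

Cutoffs at x̄ ± 2.5s: 280.05 ± 2.5·267.87 = [-389.625, 949.725].
956: z = 2.52, |z| > 2.5 → outlier.
Every other value lies within [-389.625, 949.725].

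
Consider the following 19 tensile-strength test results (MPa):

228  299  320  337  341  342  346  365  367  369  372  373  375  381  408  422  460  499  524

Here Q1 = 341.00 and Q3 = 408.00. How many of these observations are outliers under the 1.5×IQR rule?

IQR = 67.00; fences at 341.00 − 100.50 = 240.50 and 408.00 + 100.50 = 508.50.
Outside the cutoffs: 228, 524.

2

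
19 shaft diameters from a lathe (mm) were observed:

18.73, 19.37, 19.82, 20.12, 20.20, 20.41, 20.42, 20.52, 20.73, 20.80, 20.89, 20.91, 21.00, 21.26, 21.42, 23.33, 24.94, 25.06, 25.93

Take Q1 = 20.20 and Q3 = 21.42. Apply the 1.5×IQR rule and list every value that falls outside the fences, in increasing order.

23.33, 24.94, 25.06, 25.93

IQR = Q3 − Q1 = 21.42 − 20.20 = 1.22.
Lower fence = Q1 − 1.5·IQR = 20.20 − 1.83 = 18.37.
Upper fence = Q3 + 1.5·IQR = 21.42 + 1.83 = 23.25.
23.33 > 23.25 → outlier.
24.94 > 23.25 → outlier.
25.06 > 23.25 → outlier.
25.93 > 23.25 → outlier.
All remaining values lie within [18.37, 23.25].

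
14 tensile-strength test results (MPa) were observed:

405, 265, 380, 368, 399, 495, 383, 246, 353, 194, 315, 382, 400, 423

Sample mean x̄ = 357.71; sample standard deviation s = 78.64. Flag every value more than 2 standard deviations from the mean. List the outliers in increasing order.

Cutoffs at x̄ ± 2s: 357.71 ± 2·78.64 = [200.43, 514.99].
194: z = -2.08, |z| > 2 → outlier.
Every other value lies within [200.43, 514.99].

194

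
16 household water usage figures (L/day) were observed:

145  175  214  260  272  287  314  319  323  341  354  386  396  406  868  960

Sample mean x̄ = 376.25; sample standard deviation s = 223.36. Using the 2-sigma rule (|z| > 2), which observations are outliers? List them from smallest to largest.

868, 960

Cutoffs at x̄ ± 2s: 376.25 ± 2·223.36 = [-70.47, 822.97].
868: z = 2.20, |z| > 2 → outlier.
960: z = 2.61, |z| > 2 → outlier.
Every other value lies within [-70.47, 822.97].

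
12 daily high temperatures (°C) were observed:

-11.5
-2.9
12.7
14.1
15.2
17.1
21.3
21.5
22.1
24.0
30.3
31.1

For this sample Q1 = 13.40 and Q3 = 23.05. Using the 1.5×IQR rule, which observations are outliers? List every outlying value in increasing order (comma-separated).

IQR = Q3 − Q1 = 23.05 − 13.40 = 9.65.
Lower fence = Q1 − 1.5·IQR = 13.40 − 14.475 = -1.075.
Upper fence = Q3 + 1.5·IQR = 23.05 + 14.475 = 37.525.
-11.5 < -1.075 → outlier.
-2.9 < -1.075 → outlier.
All remaining values lie within [-1.075, 37.525].

-11.5, -2.9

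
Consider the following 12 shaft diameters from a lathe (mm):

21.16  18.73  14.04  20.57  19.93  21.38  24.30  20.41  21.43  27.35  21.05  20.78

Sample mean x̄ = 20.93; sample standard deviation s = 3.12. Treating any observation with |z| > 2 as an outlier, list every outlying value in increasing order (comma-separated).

Cutoffs at x̄ ± 2s: 20.93 ± 2·3.12 = [14.69, 27.17].
14.04: z = -2.21, |z| > 2 → outlier.
27.35: z = 2.06, |z| > 2 → outlier.
Every other value lies within [14.69, 27.17].

14.04, 27.35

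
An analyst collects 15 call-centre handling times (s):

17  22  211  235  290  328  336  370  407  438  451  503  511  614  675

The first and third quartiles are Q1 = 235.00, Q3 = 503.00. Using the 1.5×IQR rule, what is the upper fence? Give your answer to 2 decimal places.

905.00

IQR = Q3 − Q1 = 503.00 − 235.00 = 268.00.
Lower fence = Q1 − 1.5·IQR = 235.00 − 402.00 = -167.00.
Upper fence = Q3 + 1.5·IQR = 503.00 + 402.00 = 905.00.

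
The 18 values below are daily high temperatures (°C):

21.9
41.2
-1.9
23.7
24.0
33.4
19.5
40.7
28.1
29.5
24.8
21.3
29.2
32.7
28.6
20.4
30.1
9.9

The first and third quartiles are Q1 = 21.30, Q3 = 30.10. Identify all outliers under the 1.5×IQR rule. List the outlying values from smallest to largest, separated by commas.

IQR = Q3 − Q1 = 30.10 − 21.30 = 8.80.
Lower fence = Q1 − 1.5·IQR = 21.30 − 13.20 = 8.10.
Upper fence = Q3 + 1.5·IQR = 30.10 + 13.20 = 43.30.
-1.9 < 8.10 → outlier.
All remaining values lie within [8.10, 43.30].

-1.9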